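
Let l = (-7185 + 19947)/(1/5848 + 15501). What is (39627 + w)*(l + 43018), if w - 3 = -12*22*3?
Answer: 151454600348355804/90649849 ≈ 1.6708e+9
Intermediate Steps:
l = 74632176/90649849 (l = 12762/(1/5848 + 15501) = 12762/(90649849/5848) = 12762*(5848/90649849) = 74632176/90649849 ≈ 0.82330)
w = -789 (w = 3 - 12*22*3 = 3 - 264*3 = 3 - 792 = -789)
(39627 + w)*(l + 43018) = (39627 - 789)*(74632176/90649849 + 43018) = 38838*(3899649836458/90649849) = 151454600348355804/90649849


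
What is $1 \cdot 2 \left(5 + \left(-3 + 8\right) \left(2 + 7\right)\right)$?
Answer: $100$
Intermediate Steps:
$1 \cdot 2 \left(5 + \left(-3 + 8\right) \left(2 + 7\right)\right) = 2 \left(5 + 5 \cdot 9\right) = 2 \left(5 + 45\right) = 2 \cdot 50 = 100$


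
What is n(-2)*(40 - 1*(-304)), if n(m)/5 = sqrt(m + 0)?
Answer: 1720*I*sqrt(2) ≈ 2432.4*I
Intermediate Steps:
n(m) = 5*sqrt(m) (n(m) = 5*sqrt(m + 0) = 5*sqrt(m))
n(-2)*(40 - 1*(-304)) = (5*sqrt(-2))*(40 - 1*(-304)) = (5*(I*sqrt(2)))*(40 + 304) = (5*I*sqrt(2))*344 = 1720*I*sqrt(2)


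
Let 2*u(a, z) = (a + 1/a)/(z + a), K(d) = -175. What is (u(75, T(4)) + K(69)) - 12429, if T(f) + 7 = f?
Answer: -68058787/5400 ≈ -12603.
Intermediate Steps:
T(f) = -7 + f
u(a, z) = (a + 1/a)/(2*(a + z)) (u(a, z) = ((a + 1/a)/(z + a))/2 = ((a + 1/a)/(a + z))/2 = (a + 1/a)/(2*(a + z)))
(u(75, T(4)) + K(69)) - 12429 = ((½)*(1 + 75²)/(75*(75 + (-7 + 4))) - 175) - 12429 = ((½)*(1/75)*(1 + 5625)/(75 - 3) - 175) - 12429 = ((½)*(1/75)*5626/72 - 175) - 12429 = ((½)*(1/75)*(1/72)*5626 - 175) - 12429 = (2813/5400 - 175) - 12429 = -942187/5400 - 12429 = -68058787/5400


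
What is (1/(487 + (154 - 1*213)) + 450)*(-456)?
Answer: -21956514/107 ≈ -2.0520e+5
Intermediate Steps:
(1/(487 + (154 - 1*213)) + 450)*(-456) = (1/(487 + (154 - 213)) + 450)*(-456) = (1/(487 - 59) + 450)*(-456) = (1/428 + 450)*(-456) = (192601/428)*(-456) = -21956514/107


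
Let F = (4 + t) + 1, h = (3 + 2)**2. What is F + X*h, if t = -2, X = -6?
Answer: -147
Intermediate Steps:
h = 25 (h = 5**2 = 25)
F = 3 (F = (4 - 2) + 1 = 2 + 1 = 3)
F + X*h = 3 - 6*25 = 3 - 150 = -147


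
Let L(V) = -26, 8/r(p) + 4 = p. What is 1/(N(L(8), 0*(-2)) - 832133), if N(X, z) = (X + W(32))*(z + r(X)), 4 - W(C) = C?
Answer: -5/4160593 ≈ -1.2018e-6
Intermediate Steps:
r(p) = 8/(-4 + p)
W(C) = 4 - C
N(X, z) = (-28 + X)*(z + 8/(-4 + X)) (N(X, z) = (X + (4 - 1*32))*(z + 8/(-4 + X)) = (X + (4 - 32))*(z + 8/(-4 + X)) = (X - 28)*(z + 8/(-4 + X)) = (-28 + X)*(z + 8/(-4 + X)))
1/(N(L(8), 0*(-2)) - 832133) = 1/((-224 + 8*(-26) + (0*(-2))*(-28 - 26)*(-4 - 26))/(-4 - 26) - 832133) = 1/((-224 - 208 + 0*(-54)*(-30))/(-30) - 832133) = 1/(-(-224 - 208 + 0)/30 - 832133) = 1/(-1/30*(-432) - 832133) = 1/(72/5 - 832133) = 1/(-4160593/5) = -5/4160593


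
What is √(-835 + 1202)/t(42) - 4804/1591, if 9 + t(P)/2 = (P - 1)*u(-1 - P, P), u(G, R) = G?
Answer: -4804/1591 - √367/3544 ≈ -3.0249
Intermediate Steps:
t(P) = -18 + 2*(-1 + P)*(-1 - P) (t(P) = -18 + 2*((P - 1)*(-1 - P)) = -18 + 2*((-1 + P)*(-1 - P)) = -18 + 2*(-1 + P)*(-1 - P))
√(-835 + 1202)/t(42) - 4804/1591 = √(-835 + 1202)/(-16 - 2*42²) - 4804/1591 = √367/(-16 - 2*1764) - 4804*1/1591 = √367/(-16 - 3528) - 4804/1591 = √367/(-3544) - 4804/1591 = √367*(-1/3544) - 4804/1591 = -√367/3544 - 4804/1591 = -4804/1591 - √367/3544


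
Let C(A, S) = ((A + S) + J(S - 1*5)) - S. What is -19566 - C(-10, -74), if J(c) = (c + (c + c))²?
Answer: -75725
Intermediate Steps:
J(c) = 9*c² (J(c) = (c + 2*c)² = (3*c)² = 9*c²)
C(A, S) = A + 9*(-5 + S)² (C(A, S) = ((A + S) + 9*(S - 1*5)²) - S = ((A + S) + 9*(S - 5)²) - S = ((A + S) + 9*(-5 + S)²) - S = (A + S + 9*(-5 + S)²) - S = A + 9*(-5 + S)²)
-19566 - C(-10, -74) = -19566 - (-10 + 9*(-5 - 74)²) = -19566 - (-10 + 9*(-79)²) = -19566 - (-10 + 9*6241) = -19566 - (-10 + 56169) = -19566 - 1*56159 = -19566 - 56159 = -75725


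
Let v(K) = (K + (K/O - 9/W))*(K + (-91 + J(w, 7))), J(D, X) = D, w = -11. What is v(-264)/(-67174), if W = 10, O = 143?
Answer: -6345891/4366310 ≈ -1.4534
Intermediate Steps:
v(K) = (-102 + K)*(-9/10 + 144*K/143) (v(K) = (K + (K/143 - 9/10))*(K + (-91 - 11)) = (K + (K*(1/143) - 9*⅒))*(K - 102) = (K + (K/143 - 9/10))*(-102 + K) = (K + (-9/10 + K/143))*(-102 + K) = (-9/10 + 144*K/143)*(-102 + K) = (-102 + K)*(-9/10 + 144*K/143))
v(-264)/(-67174) = (459/5 - 148167/1430*(-264) + (144/143)*(-264)²)/(-67174) = (459/5 + 1778004/65 + (144/143)*69696)*(-1/67174) = (459/5 + 1778004/65 + 912384/13)*(-1/67174) = (6345891/65)*(-1/67174) = -6345891/4366310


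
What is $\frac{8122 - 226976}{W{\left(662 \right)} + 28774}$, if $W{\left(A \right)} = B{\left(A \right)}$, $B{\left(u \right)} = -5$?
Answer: $- \frac{218854}{28769} \approx -7.6073$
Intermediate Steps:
$W{\left(A \right)} = -5$
$\frac{8122 - 226976}{W{\left(662 \right)} + 28774} = \frac{8122 - 226976}{-5 + 28774} = - \frac{218854}{28769}$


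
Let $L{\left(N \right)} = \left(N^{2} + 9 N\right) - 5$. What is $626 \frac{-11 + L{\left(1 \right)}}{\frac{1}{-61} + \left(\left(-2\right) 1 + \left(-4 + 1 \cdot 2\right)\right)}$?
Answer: $\frac{229116}{245} \approx 935.17$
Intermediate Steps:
$L{\left(N \right)} = -5 + N^{2} + 9 N$
$626 \frac{-11 + L{\left(1 \right)}}{\frac{1}{-61} + \left(\left(-2\right) 1 + \left(-4 + 1 \cdot 2\right)\right)} = 626 \frac{-11 + \left(-5 + 1^{2} + 9 \cdot 1\right)}{\frac{1}{-61} + \left(\left(-2\right) 1 + \left(-4 + 1 \cdot 2\right)\right)} = 626 \frac{-11 + \left(-5 + 1 + 9\right)}{- \frac{1}{61} + \left(-2 + \left(-4 + 2\right)\right)} = 626 \frac{-11 + 5}{- \frac{1}{61} - 4} = 626 \left(- \frac{6}{- \frac{1}{61} - 4}\right) = 626 \left(- \frac{6}{- \frac{245}{61}}\right) = 626 \left(\left(-6\right) \left(- \frac{61}{245}\right)\right) = 626 \cdot \frac{366}{245} = \frac{229116}{245}$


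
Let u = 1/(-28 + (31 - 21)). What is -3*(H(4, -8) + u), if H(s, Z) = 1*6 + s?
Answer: -179/6 ≈ -29.833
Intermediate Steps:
u = -1/18 (u = 1/(-28 + 10) = 1/(-18) = -1/18 ≈ -0.055556)
H(s, Z) = 6 + s
-3*(H(4, -8) + u) = -3*((6 + 4) - 1/18) = -3*(10 - 1/18) = -3*179/18 = -179/6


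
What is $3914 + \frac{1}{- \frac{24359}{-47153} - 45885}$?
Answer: $\frac{8468295306891}{2163591046} \approx 3914.0$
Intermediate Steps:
$3914 + \frac{1}{- \frac{24359}{-47153} - 45885} = 3914 + \frac{1}{\left(-24359\right) \left(- \frac{1}{47153}\right) - 45885} = 3914 + \frac{1}{\frac{24359}{47153} - 45885} = 3914 + \frac{1}{- \frac{2163591046}{47153}} = 3914 - \frac{47153}{2163591046} = \frac{8468295306891}{2163591046}$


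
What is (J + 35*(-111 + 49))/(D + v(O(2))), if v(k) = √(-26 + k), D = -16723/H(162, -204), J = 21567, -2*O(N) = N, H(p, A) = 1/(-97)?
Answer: 31464475007/2631308981188 - 58191*I*√3/2631308981188 ≈ 0.011958 - 3.8304e-8*I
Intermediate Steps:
H(p, A) = -1/97
O(N) = -N/2
D = 1622131 (D = -16723/(-1/97) = -16723*(-97) = 1622131)
(J + 35*(-111 + 49))/(D + v(O(2))) = (21567 + 35*(-111 + 49))/(1622131 + √(-26 - ½*2)) = (21567 + 35*(-62))/(1622131 + √(-26 - 1)) = (21567 - 2170)/(1622131 + √(-27)) = 19397/(1622131 + 3*I*√3)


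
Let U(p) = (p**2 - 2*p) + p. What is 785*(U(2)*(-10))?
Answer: -15700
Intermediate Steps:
U(p) = p**2 - p
785*(U(2)*(-10)) = 785*((2*(-1 + 2))*(-10)) = 785*((2*1)*(-10)) = 785*(2*(-10)) = 785*(-20) = -15700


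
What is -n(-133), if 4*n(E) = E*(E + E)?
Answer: -17689/2 ≈ -8844.5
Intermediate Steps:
n(E) = E²/2 (n(E) = (E*(E + E))/4 = (E*(2*E))/4 = (2*E²)/4 = E²/2)
-n(-133) = -(-133)²/2 = -17689/2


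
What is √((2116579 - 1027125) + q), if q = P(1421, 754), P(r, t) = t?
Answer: 4*√68138 ≈ 1044.1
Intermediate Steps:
q = 754
√((2116579 - 1027125) + q) = √((2116579 - 1027125) + 754) = √(1089454 + 754) = √1090208 = 4*√68138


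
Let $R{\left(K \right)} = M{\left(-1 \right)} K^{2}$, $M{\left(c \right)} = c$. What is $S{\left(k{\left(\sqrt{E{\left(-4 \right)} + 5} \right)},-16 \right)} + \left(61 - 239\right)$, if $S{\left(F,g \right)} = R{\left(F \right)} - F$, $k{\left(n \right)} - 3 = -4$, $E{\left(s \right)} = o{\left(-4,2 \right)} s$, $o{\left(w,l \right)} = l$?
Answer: $-178$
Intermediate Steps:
$E{\left(s \right)} = 2 s$
$k{\left(n \right)} = -1$ ($k{\left(n \right)} = 3 - 4 = -1$)
$R{\left(K \right)} = - K^{2}$
$S{\left(F,g \right)} = - F - F^{2}$ ($S{\left(F,g \right)} = - F^{2} - F = - F - F^{2}$)
$S{\left(k{\left(\sqrt{E{\left(-4 \right)} + 5} \right)},-16 \right)} + \left(61 - 239\right) = - (-1 - -1) + \left(61 - 239\right) = - (-1 + 1) + \left(61 - 239\right) = \left(-1\right) 0 - 178 = 0 - 178 = -178$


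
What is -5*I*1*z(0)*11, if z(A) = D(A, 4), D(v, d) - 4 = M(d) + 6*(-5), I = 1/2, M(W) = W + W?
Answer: 495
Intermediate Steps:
M(W) = 2*W
I = ½ ≈ 0.50000
D(v, d) = -26 + 2*d (D(v, d) = 4 + (2*d + 6*(-5)) = 4 + (2*d - 30) = 4 + (-30 + 2*d) = -26 + 2*d)
z(A) = -18 (z(A) = -26 + 2*4 = -26 + 8 = -18)
-5*I*1*z(0)*11 = -5*(½)*1*(-18)*11 = -5*(-18)/2*11 = -5*(-9)*11 = 45*11 = 495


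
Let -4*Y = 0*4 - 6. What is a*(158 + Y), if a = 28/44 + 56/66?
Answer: 1421/6 ≈ 236.83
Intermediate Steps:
a = 49/33 (a = 28*(1/44) + 56*(1/66) = 7/11 + 28/33 = 49/33 ≈ 1.4848)
Y = 3/2 (Y = -(0*4 - 6)/4 = -(0 - 6)/4 = -¼*(-6) = 3/2 ≈ 1.5000)
a*(158 + Y) = 49*(158 + 3/2)/33 = (49/33)*(319/2) = 1421/6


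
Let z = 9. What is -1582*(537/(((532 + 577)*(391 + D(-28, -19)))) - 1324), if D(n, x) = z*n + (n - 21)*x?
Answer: 1242738188153/593315 ≈ 2.0946e+6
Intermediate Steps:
D(n, x) = 9*n + x*(-21 + n) (D(n, x) = 9*n + (n - 21)*x = 9*n + (-21 + n)*x = 9*n + x*(-21 + n))
-1582*(537/(((532 + 577)*(391 + D(-28, -19)))) - 1324) = -1582*(537/(((532 + 577)*(391 + (-21*(-19) + 9*(-28) - 28*(-19))))) - 1324) = -1582*(537/((1109*(391 + (399 - 252 + 532)))) - 1324) = -1582*(537/((1109*(391 + 679))) - 1324) = -1582*(537/((1109*1070)) - 1324) = -1582*(537/1186630 - 1324) = -1582*(-1571097583/1186630) = 1242738188153/593315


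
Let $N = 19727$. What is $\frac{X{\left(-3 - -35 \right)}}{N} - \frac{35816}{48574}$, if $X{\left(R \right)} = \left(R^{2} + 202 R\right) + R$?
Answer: $- \frac{170632876}{479109649} \approx -0.35615$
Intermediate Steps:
$X{\left(R \right)} = R^{2} + 203 R$
$\frac{X{\left(-3 - -35 \right)}}{N} - \frac{35816}{48574} = \frac{\left(-3 - -35\right) \left(203 - -32\right)}{19727} - \frac{35816}{48574} = \left(-3 + 35\right) \left(203 + \left(-3 + 35\right)\right) \frac{1}{19727} - \frac{17908}{24287} = 32 \left(203 + 32\right) \frac{1}{19727} - \frac{17908}{24287} = 32 \cdot 235 \cdot \frac{1}{19727} - \frac{17908}{24287} = 7520 \cdot \frac{1}{19727} - \frac{17908}{24287} = \frac{7520}{19727} - \frac{17908}{24287} = - \frac{170632876}{479109649}$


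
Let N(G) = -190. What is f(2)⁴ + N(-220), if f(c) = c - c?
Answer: -190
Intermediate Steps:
f(c) = 0
f(2)⁴ + N(-220) = 0⁴ - 190 = 0 - 190 = -190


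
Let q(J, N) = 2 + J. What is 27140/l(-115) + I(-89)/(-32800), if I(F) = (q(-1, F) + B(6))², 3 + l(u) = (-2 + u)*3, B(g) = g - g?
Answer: -7544003/98400 ≈ -76.667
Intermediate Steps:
B(g) = 0
l(u) = -9 + 3*u (l(u) = -3 + (-2 + u)*3 = -3 + (-6 + 3*u) = -9 + 3*u)
I(F) = 1 (I(F) = ((2 - 1) + 0)² = (1 + 0)² = 1² = 1)
27140/l(-115) + I(-89)/(-32800) = 27140/(-9 + 3*(-115)) + 1/(-32800) = 27140/(-9 - 345) + 1*(-1/32800) = 27140/(-354) - 1/32800 = 27140*(-1/354) - 1/32800 = -230/3 - 1/32800 = -7544003/98400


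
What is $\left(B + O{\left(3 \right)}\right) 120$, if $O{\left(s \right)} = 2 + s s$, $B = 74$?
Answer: $10200$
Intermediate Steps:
$O{\left(s \right)} = 2 + s^{2}$
$\left(B + O{\left(3 \right)}\right) 120 = \left(74 + \left(2 + 3^{2}\right)\right) 120 = \left(74 + \left(2 + 9\right)\right) 120 = \left(74 + 11\right) 120 = 85 \cdot 120 = 10200$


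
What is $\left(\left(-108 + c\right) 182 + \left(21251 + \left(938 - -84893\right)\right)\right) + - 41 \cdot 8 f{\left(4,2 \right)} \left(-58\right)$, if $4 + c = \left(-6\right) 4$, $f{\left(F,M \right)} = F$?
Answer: $158426$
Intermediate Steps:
$c = -28$ ($c = -4 - 24 = -28$)
$\left(\left(-108 + c\right) 182 + \left(21251 + \left(938 - -84893\right)\right)\right) + - 41 \cdot 8 f{\left(4,2 \right)} \left(-58\right) = \left(\left(-108 - 28\right) 182 + \left(21251 + \left(938 - -84893\right)\right)\right) + - 41 \cdot 8 \cdot 4 \left(-58\right) = \left(\left(-136\right) 182 + \left(21251 + \left(938 + 84893\right)\right)\right) + \left(-41\right) 32 \left(-58\right) = \left(-24752 + \left(21251 + 85831\right)\right) - -76096 = \left(-24752 + 107082\right) + 76096 = 82330 + 76096 = 158426$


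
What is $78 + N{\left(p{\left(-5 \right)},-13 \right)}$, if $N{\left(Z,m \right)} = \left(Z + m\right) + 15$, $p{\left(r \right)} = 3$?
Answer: $83$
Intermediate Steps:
$N{\left(Z,m \right)} = 15 + Z + m$
$78 + N{\left(p{\left(-5 \right)},-13 \right)} = 78 + \left(15 + 3 - 13\right) = 78 + 5 = 83$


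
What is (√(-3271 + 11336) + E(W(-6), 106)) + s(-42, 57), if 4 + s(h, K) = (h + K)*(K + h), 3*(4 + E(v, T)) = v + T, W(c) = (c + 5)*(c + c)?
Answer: 769/3 + √8065 ≈ 346.14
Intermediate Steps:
W(c) = 2*c*(5 + c) (W(c) = (5 + c)*(2*c) = 2*c*(5 + c))
E(v, T) = -4 + T/3 + v/3 (E(v, T) = -4 + (v + T)/3 = -4 + (T + v)/3 = -4 + (T/3 + v/3) = -4 + T/3 + v/3)
s(h, K) = -4 + (K + h)² (s(h, K) = -4 + (h + K)*(K + h) = -4 + (K + h)*(K + h) = -4 + (K + h)²)
(√(-3271 + 11336) + E(W(-6), 106)) + s(-42, 57) = (√(-3271 + 11336) + (-4 + (⅓)*106 + (2*(-6)*(5 - 6))/3)) + (-4 + (57 - 42)²) = (√8065 + (-4 + 106/3 + (2*(-6)*(-1))/3)) + (-4 + 15²) = (√8065 + (-4 + 106/3 + (⅓)*12)) + (-4 + 225) = (√8065 + (-4 + 106/3 + 4)) + 221 = (√8065 + 106/3) + 221 = (106/3 + √8065) + 221 = 769/3 + √8065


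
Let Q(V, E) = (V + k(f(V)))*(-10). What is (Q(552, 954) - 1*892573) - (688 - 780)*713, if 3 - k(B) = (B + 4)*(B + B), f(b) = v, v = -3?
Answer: -832587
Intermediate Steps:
f(b) = -3
k(B) = 3 - 2*B*(4 + B) (k(B) = 3 - (B + 4)*(B + B) = 3 - (4 + B)*2*B = 3 - 2*B*(4 + B))
Q(V, E) = -90 - 10*V (Q(V, E) = (V + (3 - 8*(-3) - 2*(-3)²))*(-10) = (V + (3 + 24 - 2*9))*(-10) = (V + (3 + 24 - 18))*(-10) = (V + 9)*(-10) = (9 + V)*(-10) = -90 - 10*V)
(Q(552, 954) - 1*892573) - (688 - 780)*713 = ((-90 - 10*552) - 1*892573) - (688 - 780)*713 = ((-90 - 5520) - 892573) - (-92)*713 = (-5610 - 892573) - 1*(-65596) = -898183 + 65596 = -832587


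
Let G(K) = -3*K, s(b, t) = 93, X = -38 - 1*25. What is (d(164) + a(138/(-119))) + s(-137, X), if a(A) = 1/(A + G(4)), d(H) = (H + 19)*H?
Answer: 47144311/1566 ≈ 30105.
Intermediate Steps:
X = -63 (X = -38 - 25 = -63)
d(H) = H*(19 + H) (d(H) = (19 + H)*H = H*(19 + H))
a(A) = 1/(-12 + A) (a(A) = 1/(A - 3*4) = 1/(A - 12) = 1/(-12 + A))
(d(164) + a(138/(-119))) + s(-137, X) = (164*(19 + 164) + 1/(-12 + 138/(-119))) + 93 = (164*183 + 1/(-12 + 138*(-1/119))) + 93 = (30012 + 1/(-12 - 138/119)) + 93 = (30012 + 1/(-1566/119)) + 93 = (30012 - 119/1566) + 93 = 46998673/1566 + 93 = 47144311/1566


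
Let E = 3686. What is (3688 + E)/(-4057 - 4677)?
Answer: -3687/4367 ≈ -0.84429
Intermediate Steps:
(3688 + E)/(-4057 - 4677) = (3688 + 3686)/(-4057 - 4677) = 7374/(-8734) = 7374*(-1/8734) = -3687/4367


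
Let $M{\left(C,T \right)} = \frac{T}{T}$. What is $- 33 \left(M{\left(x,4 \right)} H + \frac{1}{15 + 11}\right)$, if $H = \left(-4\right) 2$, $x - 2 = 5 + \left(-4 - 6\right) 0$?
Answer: $\frac{6831}{26} \approx 262.73$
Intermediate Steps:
$x = 7$ ($x = 2 + \left(5 + \left(-4 - 6\right) 0\right) = 2 + \left(5 - 0\right) = 2 + \left(5 + 0\right) = 2 + 5 = 7$)
$M{\left(C,T \right)} = 1$
$H = -8$
$- 33 \left(M{\left(x,4 \right)} H + \frac{1}{15 + 11}\right) = - 33 \left(1 \left(-8\right) + \frac{1}{15 + 11}\right) = - 33 \left(-8 + \frac{1}{26}\right) = \left(-33\right) \left(- \frac{207}{26}\right) = \frac{6831}{26}$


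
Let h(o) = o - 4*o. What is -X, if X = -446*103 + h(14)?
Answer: 45980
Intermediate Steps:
h(o) = -3*o
X = -45980 (X = -446*103 - 3*14 = -45938 - 42 = -45980)
-X = -1*(-45980) = 45980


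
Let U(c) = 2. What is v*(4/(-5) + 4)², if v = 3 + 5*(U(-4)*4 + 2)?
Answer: 13568/25 ≈ 542.72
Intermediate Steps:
v = 53 (v = 3 + 5*(2*4 + 2) = 3 + 5*(8 + 2) = 3 + 5*10 = 3 + 50 = 53)
v*(4/(-5) + 4)² = 53*(4/(-5) + 4)² = 53*(4*(-⅕) + 4)² = 53*(-⅘ + 4)² = 53*(16/5)² = 53*(256/25) = 13568/25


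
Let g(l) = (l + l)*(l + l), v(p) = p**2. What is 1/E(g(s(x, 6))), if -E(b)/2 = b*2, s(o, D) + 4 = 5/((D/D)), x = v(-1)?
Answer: -1/16 ≈ -0.062500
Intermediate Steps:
x = 1 (x = (-1)**2 = 1)
s(o, D) = 1 (s(o, D) = -4 + 5/((D/D)) = -4 + 5/1 = -4 + 5*1 = -4 + 5 = 1)
g(l) = 4*l**2 (g(l) = (2*l)*(2*l) = 4*l**2)
E(b) = -4*b (E(b) = -2*b*2 = -4*b)
1/E(g(s(x, 6))) = 1/(-16*1**2) = 1/(-16) = -1/16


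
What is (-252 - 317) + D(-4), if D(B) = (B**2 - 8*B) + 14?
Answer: -507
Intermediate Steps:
D(B) = 14 + B**2 - 8*B
(-252 - 317) + D(-4) = (-252 - 317) + (14 + (-4)**2 - 8*(-4)) = -569 + (14 + 16 + 32) = -569 + 62 = -507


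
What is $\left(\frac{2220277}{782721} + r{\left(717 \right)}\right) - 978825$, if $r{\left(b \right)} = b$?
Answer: $- \frac{765583451591}{782721} \approx -9.7811 \cdot 10^{5}$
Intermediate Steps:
$\left(\frac{2220277}{782721} + r{\left(717 \right)}\right) - 978825 = \left(\frac{2220277}{782721} + 717\right) - 978825 = \frac{563431234}{782721} - 978825 = - \frac{765583451591}{782721}$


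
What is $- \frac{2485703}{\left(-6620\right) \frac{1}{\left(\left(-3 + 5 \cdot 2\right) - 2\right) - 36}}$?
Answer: $- \frac{77056793}{6620} \approx -11640.0$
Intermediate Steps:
$- \frac{2485703}{\left(-6620\right) \frac{1}{\left(\left(-3 + 5 \cdot 2\right) - 2\right) - 36}} = - \frac{2485703}{\left(-6620\right) \frac{1}{\left(\left(-3 + 10\right) - 2\right) - 36}} = - \frac{2485703}{\left(-6620\right) \frac{1}{\left(7 - 2\right) - 36}} = - \frac{2485703}{\left(-6620\right) \frac{1}{5 - 36}} = - \frac{2485703}{\left(-6620\right) \frac{1}{-31}} = - \frac{2485703}{\left(-6620\right) \left(- \frac{1}{31}\right)} = - \frac{2485703}{\frac{6620}{31}} = \left(-2485703\right) \frac{31}{6620} = - \frac{77056793}{6620}$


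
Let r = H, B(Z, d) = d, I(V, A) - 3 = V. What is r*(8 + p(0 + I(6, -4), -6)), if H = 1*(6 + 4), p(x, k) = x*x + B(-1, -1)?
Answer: 880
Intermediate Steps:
I(V, A) = 3 + V
p(x, k) = -1 + x**2 (p(x, k) = x*x - 1 = x**2 - 1 = -1 + x**2)
H = 10 (H = 1*10 = 10)
r = 10
r*(8 + p(0 + I(6, -4), -6)) = 10*(8 + (-1 + (0 + (3 + 6))**2)) = 10*(8 + (-1 + (0 + 9)**2)) = 10*(8 + (-1 + 9**2)) = 10*(8 + (-1 + 81)) = 10*(8 + 80) = 10*88 = 880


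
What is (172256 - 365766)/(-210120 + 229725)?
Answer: -38702/3921 ≈ -9.8704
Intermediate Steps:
(172256 - 365766)/(-210120 + 229725) = -193510/19605 = -193510*1/19605 = -38702/3921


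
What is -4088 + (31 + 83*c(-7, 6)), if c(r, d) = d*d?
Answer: -1069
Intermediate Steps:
c(r, d) = d²
-4088 + (31 + 83*c(-7, 6)) = -4088 + (31 + 83*6²) = -4088 + (31 + 83*36) = -4088 + (31 + 2988) = -4088 + 3019 = -1069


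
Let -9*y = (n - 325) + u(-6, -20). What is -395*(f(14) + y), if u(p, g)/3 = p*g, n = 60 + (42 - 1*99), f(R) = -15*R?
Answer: 761560/9 ≈ 84618.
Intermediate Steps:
n = 3 (n = 60 + (42 - 99) = 60 - 57 = 3)
u(p, g) = 3*g*p (u(p, g) = 3*(p*g) = 3*(g*p) = 3*g*p)
y = -38/9 (y = -((3 - 325) + 3*(-20)*(-6))/9 = -(-322 + 360)/9 = -⅑*38 = -38/9 ≈ -4.2222)
-395*(f(14) + y) = -395*(-15*14 - 38/9) = -395*(-210 - 38/9) = -395*(-1928/9) = 761560/9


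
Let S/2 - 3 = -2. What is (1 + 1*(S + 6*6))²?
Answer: 1521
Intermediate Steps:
S = 2 (S = 6 + 2*(-2) = 6 - 4 = 2)
(1 + 1*(S + 6*6))² = (1 + 1*(2 + 6*6))² = (1 + 1*(2 + 36))² = (1 + 1*38)² = (1 + 38)² = 39² = 1521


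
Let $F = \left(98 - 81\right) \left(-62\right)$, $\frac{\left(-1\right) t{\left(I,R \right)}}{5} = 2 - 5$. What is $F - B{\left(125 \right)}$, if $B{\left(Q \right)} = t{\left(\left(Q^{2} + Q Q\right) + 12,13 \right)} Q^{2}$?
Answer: $-235429$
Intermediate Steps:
$t{\left(I,R \right)} = 15$ ($t{\left(I,R \right)} = - 5 \left(2 - 5\right) = \left(-5\right) \left(-3\right) = 15$)
$F = -1054$ ($F = 17 \left(-62\right) = -1054$)
$B{\left(Q \right)} = 15 Q^{2}$
$F - B{\left(125 \right)} = -1054 - 15 \cdot 125^{2} = -1054 - 15 \cdot 15625 = -1054 - 234375 = -235429$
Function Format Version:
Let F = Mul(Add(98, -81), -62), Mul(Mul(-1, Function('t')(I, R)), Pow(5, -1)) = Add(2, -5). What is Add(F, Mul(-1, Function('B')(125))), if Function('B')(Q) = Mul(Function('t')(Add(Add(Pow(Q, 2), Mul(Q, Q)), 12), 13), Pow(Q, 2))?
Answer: -235429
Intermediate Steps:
Function('t')(I, R) = 15 (Function('t')(I, R) = Mul(-5, Add(2, -5)) = Mul(-5, -3) = 15)
F = -1054 (F = Mul(17, -62) = -1054)
Function('B')(Q) = Mul(15, Pow(Q, 2))
Add(F, Mul(-1, Function('B')(125))) = Add(-1054, Mul(-1, Mul(15, Pow(125, 2)))) = Add(-1054, Mul(-1, Mul(15, 15625))) = Add(-1054, Mul(-1, 234375)) = Add(-1054, -234375) = -235429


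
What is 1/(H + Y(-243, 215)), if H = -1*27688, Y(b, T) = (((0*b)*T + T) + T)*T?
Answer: 1/64762 ≈ 1.5441e-5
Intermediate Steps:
Y(b, T) = 2*T² (Y(b, T) = ((0*T + T) + T)*T = ((0 + T) + T)*T = (T + T)*T = (2*T)*T = 2*T²)
H = -27688
1/(H + Y(-243, 215)) = 1/(-27688 + 2*215²) = 1/(-27688 + 2*46225) = 1/(-27688 + 92450) = 1/64762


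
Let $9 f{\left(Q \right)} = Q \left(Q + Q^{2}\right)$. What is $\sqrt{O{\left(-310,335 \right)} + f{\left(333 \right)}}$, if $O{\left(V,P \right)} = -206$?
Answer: $8 \sqrt{64297} \approx 2028.5$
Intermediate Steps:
$f{\left(Q \right)} = \frac{Q \left(Q + Q^{2}\right)}{9}$
$\sqrt{O{\left(-310,335 \right)} + f{\left(333 \right)}} = \sqrt{-206 + \frac{333^{2} \left(1 + 333\right)}{9}} = \sqrt{-206 + \frac{1}{9} \cdot 110889 \cdot 334} = \sqrt{-206 + 4115214} = \sqrt{4115008} = 8 \sqrt{64297}$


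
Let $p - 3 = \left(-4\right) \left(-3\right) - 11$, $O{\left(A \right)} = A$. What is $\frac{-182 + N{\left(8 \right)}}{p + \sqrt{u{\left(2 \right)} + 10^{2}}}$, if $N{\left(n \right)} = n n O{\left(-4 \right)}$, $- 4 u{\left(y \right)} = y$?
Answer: $\frac{3504}{167} - \frac{438 \sqrt{398}}{167} \approx -31.342$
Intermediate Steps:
$u{\left(y \right)} = - \frac{y}{4}$
$p = 4$ ($p = 3 - -1 = 3 + \left(12 - 11\right) = 3 + 1 = 4$)
$N{\left(n \right)} = - 4 n^{2}$ ($N{\left(n \right)} = n n \left(-4\right) = n^{2} \left(-4\right) = - 4 n^{2}$)
$\frac{-182 + N{\left(8 \right)}}{p + \sqrt{u{\left(2 \right)} + 10^{2}}} = \frac{-182 - 4 \cdot 8^{2}}{4 + \sqrt{\left(- \frac{1}{4}\right) 2 + 10^{2}}} = \frac{-182 - 256}{4 + \sqrt{- \frac{1}{2} + 100}} = \frac{-182 - 256}{4 + \sqrt{\frac{199}{2}}} = - \frac{438}{4 + \frac{\sqrt{398}}{2}}$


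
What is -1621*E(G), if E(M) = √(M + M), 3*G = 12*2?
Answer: -6484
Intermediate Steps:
G = 8 (G = (12*2)/3 = (⅓)*24 = 8)
E(M) = √2*√M (E(M) = √(2*M) = √2*√M)
-1621*E(G) = -1621*√2*√8 = -1621*√2*2*√2 = -1621*4 = -6484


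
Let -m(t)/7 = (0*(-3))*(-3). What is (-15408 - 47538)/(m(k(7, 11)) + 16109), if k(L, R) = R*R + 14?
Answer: -62946/16109 ≈ -3.9075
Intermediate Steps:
k(L, R) = 14 + R² (k(L, R) = R² + 14 = 14 + R²)
m(t) = 0 (m(t) = -7*0*(-3)*(-3) = -0*(-3) = -7*0 = 0)
(-15408 - 47538)/(m(k(7, 11)) + 16109) = (-15408 - 47538)/(0 + 16109) = -62946/16109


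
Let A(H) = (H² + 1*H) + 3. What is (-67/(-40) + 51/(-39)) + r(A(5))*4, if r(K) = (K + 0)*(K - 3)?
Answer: 2059391/520 ≈ 3960.4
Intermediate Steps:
A(H) = 3 + H + H² (A(H) = (H² + H) + 3 = (H + H²) + 3 = 3 + H + H²)
r(K) = K*(-3 + K)
(-67/(-40) + 51/(-39)) + r(A(5))*4 = (-67/(-40) + 51/(-39)) + ((3 + 5 + 5²)*(-3 + (3 + 5 + 5²)))*4 = (-67*(-1/40) + 51*(-1/39)) + ((3 + 5 + 25)*(-3 + (3 + 5 + 25)))*4 = (67/40 - 17/13) + (33*(-3 + 33))*4 = 191/520 + (33*30)*4 = 191/520 + 990*4 = 191/520 + 3960 = 2059391/520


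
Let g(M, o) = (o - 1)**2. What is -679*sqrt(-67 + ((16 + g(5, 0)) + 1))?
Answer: -4753*I ≈ -4753.0*I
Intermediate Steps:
g(M, o) = (-1 + o)**2
-679*sqrt(-67 + ((16 + g(5, 0)) + 1)) = -679*sqrt(-67 + ((16 + (-1 + 0)**2) + 1)) = -679*sqrt(-67 + ((16 + (-1)**2) + 1)) = -679*sqrt(-67 + ((16 + 1) + 1)) = -679*sqrt(-67 + (17 + 1)) = -679*sqrt(-67 + 18) = -4753*I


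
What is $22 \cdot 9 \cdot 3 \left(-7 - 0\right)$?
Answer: $-4158$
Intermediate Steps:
$22 \cdot 9 \cdot 3 \left(-7 - 0\right) = 22 \cdot 27 \left(-7 + 0\right) = 594 \left(-7\right) = -4158$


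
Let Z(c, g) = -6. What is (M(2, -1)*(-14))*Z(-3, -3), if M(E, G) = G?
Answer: -84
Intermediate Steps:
(M(2, -1)*(-14))*Z(-3, -3) = -1*(-14)*(-6) = 14*(-6) = -84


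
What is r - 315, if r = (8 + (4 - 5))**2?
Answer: -266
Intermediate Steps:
r = 49 (r = (8 - 1)**2 = 7**2 = 49)
r - 315 = 49 - 315 = -266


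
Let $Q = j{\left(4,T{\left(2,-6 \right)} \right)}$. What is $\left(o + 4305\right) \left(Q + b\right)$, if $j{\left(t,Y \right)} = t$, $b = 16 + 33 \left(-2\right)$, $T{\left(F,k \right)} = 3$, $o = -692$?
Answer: $-166198$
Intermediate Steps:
$b = -50$ ($b = 16 - 66 = -50$)
$Q = 4$
$\left(o + 4305\right) \left(Q + b\right) = \left(-692 + 4305\right) \left(4 - 50\right) = 3613 \left(-46\right) = -166198$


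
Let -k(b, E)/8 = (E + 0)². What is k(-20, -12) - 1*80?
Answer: -1232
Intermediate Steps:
k(b, E) = -8*E² (k(b, E) = -8*(E + 0)² = -8*E²)
k(-20, -12) - 1*80 = -8*(-12)² - 1*80 = -8*144 - 80 = -1152 - 80 = -1232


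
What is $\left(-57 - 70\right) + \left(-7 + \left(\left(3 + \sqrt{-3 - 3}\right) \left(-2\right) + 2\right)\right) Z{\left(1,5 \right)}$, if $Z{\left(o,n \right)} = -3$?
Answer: $-94 + 6 i \sqrt{6} \approx -94.0 + 14.697 i$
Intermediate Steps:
$\left(-57 - 70\right) + \left(-7 + \left(\left(3 + \sqrt{-3 - 3}\right) \left(-2\right) + 2\right)\right) Z{\left(1,5 \right)} = \left(-57 - 70\right) + \left(-7 + \left(\left(3 + \sqrt{-3 - 3}\right) \left(-2\right) + 2\right)\right) \left(-3\right) = \left(-57 - 70\right) + \left(-7 + \left(\left(3 + \sqrt{-6}\right) \left(-2\right) + 2\right)\right) \left(-3\right) = -127 + \left(-7 + \left(\left(3 + i \sqrt{6}\right) \left(-2\right) + 2\right)\right) \left(-3\right) = -127 + \left(-7 - \left(4 + 2 i \sqrt{6}\right)\right) \left(-3\right) = -127 + \left(-11 - 2 i \sqrt{6}\right) \left(-3\right) = -127 + \left(33 + 6 i \sqrt{6}\right) = -94 + 6 i \sqrt{6}$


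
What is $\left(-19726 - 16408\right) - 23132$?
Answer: $-59266$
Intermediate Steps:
$\left(-19726 - 16408\right) - 23132 = -36134 - 23132 = -59266$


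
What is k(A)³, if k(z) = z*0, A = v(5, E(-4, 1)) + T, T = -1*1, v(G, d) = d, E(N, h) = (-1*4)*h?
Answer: 0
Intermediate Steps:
E(N, h) = -4*h
T = -1
A = -5 (A = -4*1 - 1 = -4 - 1 = -5)
k(z) = 0
k(A)³ = 0³ = 0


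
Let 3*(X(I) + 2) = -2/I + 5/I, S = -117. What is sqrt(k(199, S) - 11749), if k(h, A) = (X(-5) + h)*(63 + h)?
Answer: sqrt(995315)/5 ≈ 199.53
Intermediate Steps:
X(I) = -2 + 1/I (X(I) = -2 + (-2/I + 5/I)/3 = -2 + (3/I)/3 = -2 + 1/I)
k(h, A) = (63 + h)*(-11/5 + h) (k(h, A) = ((-2 + 1/(-5)) + h)*(63 + h) = ((-2 - 1/5) + h)*(63 + h) = (-11/5 + h)*(63 + h) = (63 + h)*(-11/5 + h))
sqrt(k(199, S) - 11749) = sqrt((-693/5 + 199**2 + (304/5)*199) - 11749) = sqrt((-693/5 + 39601 + 60496/5) - 11749) = sqrt(257808/5 - 11749) = sqrt(199063/5) = sqrt(995315)/5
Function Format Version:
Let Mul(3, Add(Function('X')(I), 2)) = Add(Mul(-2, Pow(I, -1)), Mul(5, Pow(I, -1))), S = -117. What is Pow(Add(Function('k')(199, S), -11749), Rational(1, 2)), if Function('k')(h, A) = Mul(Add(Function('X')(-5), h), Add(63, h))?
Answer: Mul(Rational(1, 5), Pow(995315, Rational(1, 2))) ≈ 199.53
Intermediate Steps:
Function('X')(I) = Add(-2, Pow(I, -1)) (Function('X')(I) = Add(-2, Mul(Rational(1, 3), Add(Mul(-2, Pow(I, -1)), Mul(5, Pow(I, -1))))) = Add(-2, Mul(Rational(1, 3), Mul(3, Pow(I, -1)))) = Add(-2, Pow(I, -1)))
Function('k')(h, A) = Mul(Add(63, h), Add(Rational(-11, 5), h)) (Function('k')(h, A) = Mul(Add(Add(-2, Pow(-5, -1)), h), Add(63, h)) = Mul(Add(Add(-2, Rational(-1, 5)), h), Add(63, h)) = Mul(Add(Rational(-11, 5), h), Add(63, h)) = Mul(Add(63, h), Add(Rational(-11, 5), h)))
Pow(Add(Function('k')(199, S), -11749), Rational(1, 2)) = Pow(Add(Add(Rational(-693, 5), Pow(199, 2), Mul(Rational(304, 5), 199)), -11749), Rational(1, 2)) = Pow(Add(Add(Rational(-693, 5), 39601, Rational(60496, 5)), -11749), Rational(1, 2)) = Pow(Add(Rational(257808, 5), -11749), Rational(1, 2)) = Pow(Rational(199063, 5), Rational(1, 2)) = Mul(Rational(1, 5), Pow(995315, Rational(1, 2)))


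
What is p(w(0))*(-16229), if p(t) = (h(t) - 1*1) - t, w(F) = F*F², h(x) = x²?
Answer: 16229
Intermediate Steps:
w(F) = F³
p(t) = -1 + t² - t (p(t) = (t² - 1*1) - t = (t² - 1) - t = (-1 + t²) - t = -1 + t² - t)
p(w(0))*(-16229) = (-1 + (0³)² - 1*0³)*(-16229) = (-1 + 0² - 1*0)*(-16229) = (-1 + 0 + 0)*(-16229) = -1*(-16229) = 16229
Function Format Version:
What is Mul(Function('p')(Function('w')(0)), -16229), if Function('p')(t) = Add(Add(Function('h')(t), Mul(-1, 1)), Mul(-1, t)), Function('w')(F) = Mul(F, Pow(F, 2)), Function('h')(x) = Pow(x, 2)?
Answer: 16229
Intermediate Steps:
Function('w')(F) = Pow(F, 3)
Function('p')(t) = Add(-1, Pow(t, 2), Mul(-1, t)) (Function('p')(t) = Add(Add(Pow(t, 2), Mul(-1, 1)), Mul(-1, t)) = Add(Add(Pow(t, 2), -1), Mul(-1, t)) = Add(Add(-1, Pow(t, 2)), Mul(-1, t)) = Add(-1, Pow(t, 2), Mul(-1, t)))
Mul(Function('p')(Function('w')(0)), -16229) = Mul(Add(-1, Pow(Pow(0, 3), 2), Mul(-1, Pow(0, 3))), -16229) = Mul(Add(-1, Pow(0, 2), Mul(-1, 0)), -16229) = Mul(Add(-1, 0, 0), -16229) = Mul(-1, -16229) = 16229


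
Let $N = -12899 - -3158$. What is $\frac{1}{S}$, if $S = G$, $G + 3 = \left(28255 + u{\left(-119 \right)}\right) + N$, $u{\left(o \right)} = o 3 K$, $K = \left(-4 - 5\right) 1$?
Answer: $\frac{1}{21724} \approx 4.6032 \cdot 10^{-5}$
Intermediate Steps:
$K = -9$ ($K = \left(-9\right) 1 = -9$)
$N = -9741$ ($N = -12899 + 3158 = -9741$)
$u{\left(o \right)} = - 27 o$ ($u{\left(o \right)} = o 3 \left(-9\right) = 3 o \left(-9\right) = - 27 o$)
$G = 21724$ ($G = -3 + \left(\left(28255 - -3213\right) - 9741\right) = -3 + \left(\left(28255 + 3213\right) - 9741\right) = -3 + \left(31468 - 9741\right) = -3 + 21727 = 21724$)
$S = 21724$
$\frac{1}{S} = \frac{1}{21724}$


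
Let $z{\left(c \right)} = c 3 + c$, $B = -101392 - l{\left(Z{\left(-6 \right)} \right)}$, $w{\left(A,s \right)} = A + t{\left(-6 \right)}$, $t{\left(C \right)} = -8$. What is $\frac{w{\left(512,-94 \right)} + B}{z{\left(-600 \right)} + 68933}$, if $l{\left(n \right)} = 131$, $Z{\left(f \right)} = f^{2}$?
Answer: $- \frac{101019}{66533} \approx -1.5183$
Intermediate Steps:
$w{\left(A,s \right)} = -8 + A$ ($w{\left(A,s \right)} = A - 8 = -8 + A$)
$B = -101523$ ($B = -101392 - 131 = -101523$)
$z{\left(c \right)} = 4 c$ ($z{\left(c \right)} = 3 c + c = 4 c$)
$\frac{w{\left(512,-94 \right)} + B}{z{\left(-600 \right)} + 68933} = \frac{\left(-8 + 512\right) - 101523}{4 \left(-600\right) + 68933} = \frac{504 - 101523}{-2400 + 68933} = - \frac{101019}{66533}$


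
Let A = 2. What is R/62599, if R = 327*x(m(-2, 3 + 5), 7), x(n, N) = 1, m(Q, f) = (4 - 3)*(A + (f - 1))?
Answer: 327/62599 ≈ 0.0052237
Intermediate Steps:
m(Q, f) = 1 + f (m(Q, f) = (4 - 3)*(2 + (f - 1)) = 1*(2 + (-1 + f)) = 1*(1 + f) = 1 + f)
R = 327 (R = 327*1 = 327)
R/62599 = 327/62599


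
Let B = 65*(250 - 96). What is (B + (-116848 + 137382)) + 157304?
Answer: 187848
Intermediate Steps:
B = 10010 (B = 65*154 = 10010)
(B + (-116848 + 137382)) + 157304 = (10010 + (-116848 + 137382)) + 157304 = (10010 + 20534) + 157304 = 30544 + 157304 = 187848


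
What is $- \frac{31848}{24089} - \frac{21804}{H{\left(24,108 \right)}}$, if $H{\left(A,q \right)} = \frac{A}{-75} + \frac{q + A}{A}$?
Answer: $- \frac{26270076432}{6239051} \approx -4210.6$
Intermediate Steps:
$H{\left(A,q \right)} = - \frac{A}{75} + \frac{A + q}{A}$ ($H{\left(A,q \right)} = A \left(- \frac{1}{75}\right) + \frac{A + q}{A} = - \frac{A}{75} + \frac{A + q}{A}$)
$- \frac{31848}{24089} - \frac{21804}{H{\left(24,108 \right)}} = - \frac{31848}{24089} - \frac{21804}{1 - \frac{8}{25} + \frac{108}{24}} = \left(-31848\right) \frac{1}{24089} - \frac{21804}{1 - \frac{8}{25} + 108 \cdot \frac{1}{24}} = - \frac{31848}{24089} - \frac{21804}{1 - \frac{8}{25} + \frac{9}{2}} = - \frac{31848}{24089} - \frac{21804}{\frac{259}{50}} = - \frac{31848}{24089} - \frac{1090200}{259} = - \frac{26270076432}{6239051}$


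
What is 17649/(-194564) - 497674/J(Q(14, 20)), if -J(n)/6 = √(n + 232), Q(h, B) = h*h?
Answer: -17649/194564 + 248837*√107/642 ≈ 4009.2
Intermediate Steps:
Q(h, B) = h²
J(n) = -6*√(232 + n) (J(n) = -6*√(n + 232) = -6*√(232 + n))
17649/(-194564) - 497674/J(Q(14, 20)) = 17649/(-194564) - 497674*(-1/(6*√(232 + 14²))) = 17649*(-1/194564) - 497674*(-1/(6*√(232 + 196))) = -17649/194564 - 497674*(-√107/1284) = -17649/194564 - (-248837)*√107/642 = -17649/194564 + 248837*√107/642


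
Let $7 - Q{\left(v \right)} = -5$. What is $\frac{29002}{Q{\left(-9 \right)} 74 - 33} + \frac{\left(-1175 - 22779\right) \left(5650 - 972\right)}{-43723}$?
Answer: $\frac{97076628706}{37383165} \approx 2596.8$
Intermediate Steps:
$Q{\left(v \right)} = 12$ ($Q{\left(v \right)} = 7 - -5 = 7 + 5 = 12$)
$\frac{29002}{Q{\left(-9 \right)} 74 - 33} + \frac{\left(-1175 - 22779\right) \left(5650 - 972\right)}{-43723} = \frac{29002}{12 \cdot 74 - 33} + \frac{\left(-1175 - 22779\right) \left(5650 - 972\right)}{-43723} = \frac{29002}{888 - 33} + \left(-23954\right) 4678 \left(- \frac{1}{43723}\right) = \frac{29002}{855} - - \frac{112056812}{43723} = 29002 \cdot \frac{1}{855} + \frac{112056812}{43723} = \frac{29002}{855} + \frac{112056812}{43723} = \frac{97076628706}{37383165}$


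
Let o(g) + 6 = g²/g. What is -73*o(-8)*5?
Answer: 5110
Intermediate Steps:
o(g) = -6 + g (o(g) = -6 + g²/g = -6 + g)
-73*o(-8)*5 = -73*(-6 - 8)*5 = -73*(-14)*5 = 1022*5 = 5110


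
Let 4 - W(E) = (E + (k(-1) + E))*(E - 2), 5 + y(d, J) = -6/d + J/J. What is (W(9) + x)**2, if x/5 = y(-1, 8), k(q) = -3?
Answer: 8281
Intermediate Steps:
y(d, J) = -4 - 6/d (y(d, J) = -5 + (-6/d + J/J) = -5 + (-6/d + 1) = -5 + (1 - 6/d) = -4 - 6/d)
x = 10 (x = 5*(-4 - 6/(-1)) = 5*(-4 - 6*(-1)) = 5*(-4 + 6) = 5*2 = 10)
W(E) = 4 - (-3 + 2*E)*(-2 + E) (W(E) = 4 - (E + (-3 + E))*(E - 2) = 4 - (-3 + 2*E)*(-2 + E))
(W(9) + x)**2 = ((-2 - 2*9**2 + 7*9) + 10)**2 = ((-2 - 2*81 + 63) + 10)**2 = ((-2 - 162 + 63) + 10)**2 = (-101 + 10)**2 = (-91)**2 = 8281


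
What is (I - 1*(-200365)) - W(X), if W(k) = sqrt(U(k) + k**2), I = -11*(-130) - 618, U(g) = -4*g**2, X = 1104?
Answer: 201177 - 1104*I*sqrt(3) ≈ 2.0118e+5 - 1912.2*I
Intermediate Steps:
I = 812 (I = 1430 - 618 = 812)
W(k) = sqrt(3)*sqrt(-k**2) (W(k) = sqrt(-4*k**2 + k**2) = sqrt(-3*k**2) = sqrt(3)*sqrt(-k**2))
(I - 1*(-200365)) - W(X) = (812 - 1*(-200365)) - sqrt(3)*sqrt(-1*1104**2) = (812 + 200365) - sqrt(3)*sqrt(-1*1218816) = 201177 - sqrt(3)*sqrt(-1218816) = 201177 - sqrt(3)*1104*I = 201177 - 1104*I*sqrt(3)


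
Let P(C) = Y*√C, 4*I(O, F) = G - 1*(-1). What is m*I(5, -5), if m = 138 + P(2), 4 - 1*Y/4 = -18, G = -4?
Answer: -207/2 - 66*√2 ≈ -196.84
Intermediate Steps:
Y = 88 (Y = 16 - 4*(-18) = 16 + 72 = 88)
I(O, F) = -¾ (I(O, F) = (-4 - 1*(-1))/4 = (-4 + 1)/4 = (¼)*(-3) = -¾)
P(C) = 88*√C
m = 138 + 88*√2 ≈ 262.45
m*I(5, -5) = (138 + 88*√2)*(-¾) = -207/2 - 66*√2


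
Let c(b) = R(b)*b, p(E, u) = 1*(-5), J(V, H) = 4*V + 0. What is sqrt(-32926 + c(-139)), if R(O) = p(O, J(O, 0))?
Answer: I*sqrt(32231) ≈ 179.53*I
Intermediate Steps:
J(V, H) = 4*V
p(E, u) = -5
R(O) = -5
c(b) = -5*b
sqrt(-32926 + c(-139)) = sqrt(-32926 - 5*(-139)) = sqrt(-32926 + 695) = sqrt(-32231) = I*sqrt(32231)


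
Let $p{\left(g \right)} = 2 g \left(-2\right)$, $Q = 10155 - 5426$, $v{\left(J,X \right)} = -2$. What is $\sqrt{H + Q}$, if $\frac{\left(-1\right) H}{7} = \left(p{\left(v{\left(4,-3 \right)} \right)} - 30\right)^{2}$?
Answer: $3 \sqrt{149} \approx 36.62$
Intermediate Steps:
$Q = 4729$
$p{\left(g \right)} = - 4 g$
$H = -3388$ ($H = - 7 \left(\left(-4\right) \left(-2\right) - 30\right)^{2} = - 7 \left(8 - 30\right)^{2} = - 7 \left(-22\right)^{2} = \left(-7\right) 484 = -3388$)
$\sqrt{H + Q} = \sqrt{-3388 + 4729} = \sqrt{1341} = 3 \sqrt{149}$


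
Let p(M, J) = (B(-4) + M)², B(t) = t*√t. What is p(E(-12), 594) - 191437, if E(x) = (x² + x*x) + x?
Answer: -115325 - 4416*I ≈ -1.1533e+5 - 4416.0*I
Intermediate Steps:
E(x) = x + 2*x² (E(x) = (x² + x²) + x = 2*x² + x = x + 2*x²)
B(t) = t^(3/2)
p(M, J) = (M - 8*I)² (p(M, J) = ((-4)^(3/2) + M)² = (-8*I + M)² = (M - 8*I)²)
p(E(-12), 594) - 191437 = (-12*(1 + 2*(-12)) - 8*I)² - 191437 = (-12*(1 - 24) - 8*I)² - 191437 = (-12*(-23) - 8*I)² - 191437 = (276 - 8*I)² - 191437 = -191437 + (276 - 8*I)²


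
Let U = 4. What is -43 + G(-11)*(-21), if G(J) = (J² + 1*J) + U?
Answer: -2437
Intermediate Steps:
G(J) = 4 + J + J² (G(J) = (J² + 1*J) + 4 = (J² + J) + 4 = (J + J²) + 4 = 4 + J + J²)
-43 + G(-11)*(-21) = -43 + (4 - 11 + (-11)²)*(-21) = -43 + (4 - 11 + 121)*(-21) = -43 + 114*(-21) = -43 - 2394 = -2437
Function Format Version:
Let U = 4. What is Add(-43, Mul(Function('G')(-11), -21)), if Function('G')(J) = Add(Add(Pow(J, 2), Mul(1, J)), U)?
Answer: -2437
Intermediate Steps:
Function('G')(J) = Add(4, J, Pow(J, 2)) (Function('G')(J) = Add(Add(Pow(J, 2), Mul(1, J)), 4) = Add(Add(Pow(J, 2), J), 4) = Add(Add(J, Pow(J, 2)), 4) = Add(4, J, Pow(J, 2)))
Add(-43, Mul(Function('G')(-11), -21)) = Add(-43, Mul(Add(4, -11, Pow(-11, 2)), -21)) = Add(-43, Mul(Add(4, -11, 121), -21)) = Add(-43, Mul(114, -21)) = Add(-43, -2394) = -2437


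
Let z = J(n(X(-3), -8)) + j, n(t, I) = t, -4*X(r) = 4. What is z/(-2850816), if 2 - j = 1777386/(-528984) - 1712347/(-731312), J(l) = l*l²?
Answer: -32536328833/45951869186998272 ≈ -7.0805e-7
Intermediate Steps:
X(r) = -1 (X(r) = -¼*4 = -1)
J(l) = l³
j = 48655176625/16118847792 (j = 2 - (1777386/(-528984) - 1712347/(-731312)) = 2 - (1777386*(-1/528984) - 1712347*(-1/731312)) = 2 - (-296231/88164 + 1712347/731312) = 2 - 1*(-16417481041/16118847792) = 2 + 16417481041/16118847792 = 48655176625/16118847792 ≈ 3.0185)
z = 32536328833/16118847792 (z = (-1)³ + 48655176625/16118847792 = -1 + 48655176625/16118847792 = 32536328833/16118847792 ≈ 2.0185)
z/(-2850816) = (32536328833/16118847792)/(-2850816) = (32536328833/16118847792)*(-1/2850816) = -32536328833/45951869186998272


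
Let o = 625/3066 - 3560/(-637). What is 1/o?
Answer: 279006/1616155 ≈ 0.17264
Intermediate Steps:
o = 1616155/279006 (o = 625*(1/3066) - 3560*(-1/637) = 625/3066 + 3560/637 = 1616155/279006 ≈ 5.7925)
1/o = 1/(1616155/279006) = 279006/1616155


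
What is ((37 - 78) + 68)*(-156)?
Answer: -4212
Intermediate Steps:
((37 - 78) + 68)*(-156) = (-41 + 68)*(-156) = 27*(-156) = -4212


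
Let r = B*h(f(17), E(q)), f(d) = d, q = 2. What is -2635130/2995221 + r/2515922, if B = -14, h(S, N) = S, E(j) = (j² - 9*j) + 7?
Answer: -3315247201229/3767871204381 ≈ -0.87987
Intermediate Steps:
E(j) = 7 + j² - 9*j
r = -238 (r = -14*17 = -238)
-2635130/2995221 + r/2515922 = -2635130/2995221 - 238/2515922 = -2635130*1/2995221 - 238*1/2515922 = -2635130/2995221 - 119/1257961 = -3315247201229/3767871204381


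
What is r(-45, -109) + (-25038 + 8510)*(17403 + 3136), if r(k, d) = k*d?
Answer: -339463687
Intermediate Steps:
r(k, d) = d*k
r(-45, -109) + (-25038 + 8510)*(17403 + 3136) = -109*(-45) + (-25038 + 8510)*(17403 + 3136) = 4905 - 16528*20539 = 4905 - 339468592 = -339463687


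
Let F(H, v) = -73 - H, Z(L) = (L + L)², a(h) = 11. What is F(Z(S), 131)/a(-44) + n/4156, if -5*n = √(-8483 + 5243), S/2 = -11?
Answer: -2009/11 - 9*I*√10/10390 ≈ -182.64 - 0.0027392*I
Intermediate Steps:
S = -22 (S = 2*(-11) = -22)
Z(L) = 4*L² (Z(L) = (2*L)² = 4*L²)
n = -18*I*√10/5 (n = -√(-8483 + 5243)/5 = -18*I*√10/5 ≈ -11.384*I)
F(Z(S), 131)/a(-44) + n/4156 = (-73 - 4*(-22)²)/11 - 18*I*√10/5/4156 = (-73 - 4*484)*(1/11) - 18*I*√10/5*(1/4156) = (-73 - 1*1936)*(1/11) - 9*I*√10/10390 = (-73 - 1936)*(1/11) - 9*I*√10/10390 = -2009*1/11 - 9*I*√10/10390 = -2009/11 - 9*I*√10/10390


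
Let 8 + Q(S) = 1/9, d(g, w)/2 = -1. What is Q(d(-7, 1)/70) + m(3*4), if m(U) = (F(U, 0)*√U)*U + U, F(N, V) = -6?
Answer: 37/9 - 144*√3 ≈ -245.30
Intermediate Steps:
d(g, w) = -2 (d(g, w) = 2*(-1) = -2)
Q(S) = -71/9 (Q(S) = -8 + 1/9 = -8 + ⅑ = -71/9)
m(U) = U - 6*U^(3/2) (m(U) = (-6*√U)*U + U = -6*U^(3/2) + U = U - 6*U^(3/2))
Q(d(-7, 1)/70) + m(3*4) = -71/9 + (3*4 - 6*24*√3) = -71/9 + (12 - 144*√3) = 37/9 - 144*√3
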